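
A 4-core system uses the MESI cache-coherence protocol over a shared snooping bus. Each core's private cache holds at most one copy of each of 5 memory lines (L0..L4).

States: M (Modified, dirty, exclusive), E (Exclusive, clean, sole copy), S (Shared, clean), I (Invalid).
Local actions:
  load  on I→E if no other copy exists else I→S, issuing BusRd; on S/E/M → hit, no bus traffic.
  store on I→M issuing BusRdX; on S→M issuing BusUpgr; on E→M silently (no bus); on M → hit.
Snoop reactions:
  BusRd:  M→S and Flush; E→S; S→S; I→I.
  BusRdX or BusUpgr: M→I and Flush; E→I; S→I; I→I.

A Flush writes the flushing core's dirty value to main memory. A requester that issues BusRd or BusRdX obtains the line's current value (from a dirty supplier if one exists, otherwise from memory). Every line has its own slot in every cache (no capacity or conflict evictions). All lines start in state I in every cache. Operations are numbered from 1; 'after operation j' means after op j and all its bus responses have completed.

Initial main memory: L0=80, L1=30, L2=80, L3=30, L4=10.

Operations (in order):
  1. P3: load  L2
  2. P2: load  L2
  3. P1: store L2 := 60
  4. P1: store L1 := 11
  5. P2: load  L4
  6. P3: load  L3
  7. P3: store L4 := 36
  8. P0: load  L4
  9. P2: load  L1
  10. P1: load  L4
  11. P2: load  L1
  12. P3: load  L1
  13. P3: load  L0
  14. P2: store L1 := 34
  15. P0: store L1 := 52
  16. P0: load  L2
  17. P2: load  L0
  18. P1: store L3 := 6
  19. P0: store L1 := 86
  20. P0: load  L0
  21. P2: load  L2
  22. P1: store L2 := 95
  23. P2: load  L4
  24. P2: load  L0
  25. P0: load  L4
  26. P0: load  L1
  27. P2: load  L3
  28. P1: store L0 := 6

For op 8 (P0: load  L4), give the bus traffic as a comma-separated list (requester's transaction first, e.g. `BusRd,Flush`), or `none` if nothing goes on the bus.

1. P3: load  L2  bus=[BusRd]  L2: P0=I P1=I P2=I P3=E  mem[L2]=80
2. P2: load  L2  bus=[BusRd]  L2: P0=I P1=I P2=S P3=S  mem[L2]=80
3. P1: store L2 := 60  bus=[BusRdX]  L2: P0=I P1=M P2=I P3=I  mem[L2]=80
4. P1: store L1 := 11  bus=[BusRdX]  L1: P0=I P1=M P2=I P3=I  mem[L1]=30
5. P2: load  L4  bus=[BusRd]  L4: P0=I P1=I P2=E P3=I  mem[L4]=10
6. P3: load  L3  bus=[BusRd]  L3: P0=I P1=I P2=I P3=E  mem[L3]=30
7. P3: store L4 := 36  bus=[BusRdX]  L4: P0=I P1=I P2=I P3=M  mem[L4]=10
8. P0: load  L4  bus=[BusRd,Flush]  L4: P0=S P1=I P2=I P3=S  mem[L4]=36
9. P2: load  L1  bus=[BusRd,Flush]  L1: P0=I P1=S P2=S P3=I  mem[L1]=11
10. P1: load  L4  bus=[BusRd]  L4: P0=S P1=S P2=I P3=S  mem[L4]=36
11. P2: load  L1  bus=[-]  L1: P0=I P1=S P2=S P3=I  mem[L1]=11
12. P3: load  L1  bus=[BusRd]  L1: P0=I P1=S P2=S P3=S  mem[L1]=11
13. P3: load  L0  bus=[BusRd]  L0: P0=I P1=I P2=I P3=E  mem[L0]=80
14. P2: store L1 := 34  bus=[BusUpgr]  L1: P0=I P1=I P2=M P3=I  mem[L1]=11
15. P0: store L1 := 52  bus=[BusRdX,Flush]  L1: P0=M P1=I P2=I P3=I  mem[L1]=34
16. P0: load  L2  bus=[BusRd,Flush]  L2: P0=S P1=S P2=I P3=I  mem[L2]=60
17. P2: load  L0  bus=[BusRd]  L0: P0=I P1=I P2=S P3=S  mem[L0]=80
18. P1: store L3 := 6  bus=[BusRdX]  L3: P0=I P1=M P2=I P3=I  mem[L3]=30
19. P0: store L1 := 86  bus=[-]  L1: P0=M P1=I P2=I P3=I  mem[L1]=34
20. P0: load  L0  bus=[BusRd]  L0: P0=S P1=I P2=S P3=S  mem[L0]=80
21. P2: load  L2  bus=[BusRd]  L2: P0=S P1=S P2=S P3=I  mem[L2]=60
22. P1: store L2 := 95  bus=[BusUpgr]  L2: P0=I P1=M P2=I P3=I  mem[L2]=60
23. P2: load  L4  bus=[BusRd]  L4: P0=S P1=S P2=S P3=S  mem[L4]=36
24. P2: load  L0  bus=[-]  L0: P0=S P1=I P2=S P3=S  mem[L0]=80
25. P0: load  L4  bus=[-]  L4: P0=S P1=S P2=S P3=S  mem[L4]=36
26. P0: load  L1  bus=[-]  L1: P0=M P1=I P2=I P3=I  mem[L1]=34
27. P2: load  L3  bus=[BusRd,Flush]  L3: P0=I P1=S P2=S P3=I  mem[L3]=6
28. P1: store L0 := 6  bus=[BusRdX]  L0: P0=I P1=M P2=I P3=I  mem[L0]=80

bus = BusRd,Flush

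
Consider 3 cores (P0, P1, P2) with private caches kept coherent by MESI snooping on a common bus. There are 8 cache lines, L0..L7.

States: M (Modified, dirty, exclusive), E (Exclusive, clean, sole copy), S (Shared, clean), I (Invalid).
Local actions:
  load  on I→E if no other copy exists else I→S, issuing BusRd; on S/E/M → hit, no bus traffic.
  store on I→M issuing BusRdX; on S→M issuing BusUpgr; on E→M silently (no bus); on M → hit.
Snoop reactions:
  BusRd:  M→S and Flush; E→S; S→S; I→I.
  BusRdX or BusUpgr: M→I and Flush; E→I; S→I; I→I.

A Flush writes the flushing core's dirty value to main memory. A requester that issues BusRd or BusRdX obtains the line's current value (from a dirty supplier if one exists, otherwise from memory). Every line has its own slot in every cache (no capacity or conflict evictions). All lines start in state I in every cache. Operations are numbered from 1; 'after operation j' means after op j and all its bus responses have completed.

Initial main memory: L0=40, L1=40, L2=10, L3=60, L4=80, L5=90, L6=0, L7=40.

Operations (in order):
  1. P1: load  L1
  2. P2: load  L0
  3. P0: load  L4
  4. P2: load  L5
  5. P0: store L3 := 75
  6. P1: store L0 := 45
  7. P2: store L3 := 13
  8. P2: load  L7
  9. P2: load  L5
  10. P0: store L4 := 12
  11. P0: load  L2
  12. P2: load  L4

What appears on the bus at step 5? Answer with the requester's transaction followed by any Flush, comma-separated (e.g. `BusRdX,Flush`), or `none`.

1. P1: load  L1  bus=[BusRd]  L1: P0=I P1=E P2=I  mem[L1]=40
2. P2: load  L0  bus=[BusRd]  L0: P0=I P1=I P2=E  mem[L0]=40
3. P0: load  L4  bus=[BusRd]  L4: P0=E P1=I P2=I  mem[L4]=80
4. P2: load  L5  bus=[BusRd]  L5: P0=I P1=I P2=E  mem[L5]=90
5. P0: store L3 := 75  bus=[BusRdX]  L3: P0=M P1=I P2=I  mem[L3]=60
6. P1: store L0 := 45  bus=[BusRdX]  L0: P0=I P1=M P2=I  mem[L0]=40
7. P2: store L3 := 13  bus=[BusRdX,Flush]  L3: P0=I P1=I P2=M  mem[L3]=75
8. P2: load  L7  bus=[BusRd]  L7: P0=I P1=I P2=E  mem[L7]=40
9. P2: load  L5  bus=[-]  L5: P0=I P1=I P2=E  mem[L5]=90
10. P0: store L4 := 12  bus=[-]  L4: P0=M P1=I P2=I  mem[L4]=80
11. P0: load  L2  bus=[BusRd]  L2: P0=E P1=I P2=I  mem[L2]=10
12. P2: load  L4  bus=[BusRd,Flush]  L4: P0=S P1=I P2=S  mem[L4]=12

bus = BusRdX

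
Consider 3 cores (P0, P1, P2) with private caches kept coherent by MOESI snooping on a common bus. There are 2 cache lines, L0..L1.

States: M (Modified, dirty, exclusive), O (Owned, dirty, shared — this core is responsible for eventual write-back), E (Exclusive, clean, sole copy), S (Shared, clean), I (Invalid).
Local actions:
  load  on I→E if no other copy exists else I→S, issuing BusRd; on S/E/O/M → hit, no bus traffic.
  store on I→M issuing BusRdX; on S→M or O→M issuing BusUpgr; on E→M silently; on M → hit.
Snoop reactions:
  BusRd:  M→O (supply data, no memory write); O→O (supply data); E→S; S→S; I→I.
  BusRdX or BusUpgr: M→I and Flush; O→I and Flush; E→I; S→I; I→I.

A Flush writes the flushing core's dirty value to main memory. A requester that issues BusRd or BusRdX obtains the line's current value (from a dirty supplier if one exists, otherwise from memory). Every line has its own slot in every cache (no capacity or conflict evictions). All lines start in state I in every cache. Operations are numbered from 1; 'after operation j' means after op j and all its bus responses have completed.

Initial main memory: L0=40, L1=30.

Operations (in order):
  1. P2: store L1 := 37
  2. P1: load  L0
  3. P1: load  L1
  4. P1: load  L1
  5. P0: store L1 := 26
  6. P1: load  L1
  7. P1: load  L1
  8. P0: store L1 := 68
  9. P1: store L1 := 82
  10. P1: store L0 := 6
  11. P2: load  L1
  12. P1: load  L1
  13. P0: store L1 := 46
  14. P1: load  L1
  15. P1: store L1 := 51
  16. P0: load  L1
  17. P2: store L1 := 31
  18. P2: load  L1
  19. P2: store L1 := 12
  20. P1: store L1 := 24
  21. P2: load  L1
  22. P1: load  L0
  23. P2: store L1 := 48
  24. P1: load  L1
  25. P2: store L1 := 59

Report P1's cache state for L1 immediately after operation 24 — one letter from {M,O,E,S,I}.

state = S

1. P2: store L1 := 37  bus=[BusRdX]  L1: P0=I P1=I P2=M  mem[L1]=30
2. P1: load  L0  bus=[BusRd]  L0: P0=I P1=E P2=I  mem[L0]=40
3. P1: load  L1  bus=[BusRd]  L1: P0=I P1=S P2=O  mem[L1]=30
4. P1: load  L1  bus=[-]  L1: P0=I P1=S P2=O  mem[L1]=30
5. P0: store L1 := 26  bus=[BusRdX,Flush]  L1: P0=M P1=I P2=I  mem[L1]=37
6. P1: load  L1  bus=[BusRd]  L1: P0=O P1=S P2=I  mem[L1]=37
7. P1: load  L1  bus=[-]  L1: P0=O P1=S P2=I  mem[L1]=37
8. P0: store L1 := 68  bus=[BusUpgr]  L1: P0=M P1=I P2=I  mem[L1]=37
9. P1: store L1 := 82  bus=[BusRdX,Flush]  L1: P0=I P1=M P2=I  mem[L1]=68
10. P1: store L0 := 6  bus=[-]  L0: P0=I P1=M P2=I  mem[L0]=40
11. P2: load  L1  bus=[BusRd]  L1: P0=I P1=O P2=S  mem[L1]=68
12. P1: load  L1  bus=[-]  L1: P0=I P1=O P2=S  mem[L1]=68
13. P0: store L1 := 46  bus=[BusRdX,Flush]  L1: P0=M P1=I P2=I  mem[L1]=82
14. P1: load  L1  bus=[BusRd]  L1: P0=O P1=S P2=I  mem[L1]=82
15. P1: store L1 := 51  bus=[BusUpgr,Flush]  L1: P0=I P1=M P2=I  mem[L1]=46
16. P0: load  L1  bus=[BusRd]  L1: P0=S P1=O P2=I  mem[L1]=46
17. P2: store L1 := 31  bus=[BusRdX,Flush]  L1: P0=I P1=I P2=M  mem[L1]=51
18. P2: load  L1  bus=[-]  L1: P0=I P1=I P2=M  mem[L1]=51
19. P2: store L1 := 12  bus=[-]  L1: P0=I P1=I P2=M  mem[L1]=51
20. P1: store L1 := 24  bus=[BusRdX,Flush]  L1: P0=I P1=M P2=I  mem[L1]=12
21. P2: load  L1  bus=[BusRd]  L1: P0=I P1=O P2=S  mem[L1]=12
22. P1: load  L0  bus=[-]  L0: P0=I P1=M P2=I  mem[L0]=40
23. P2: store L1 := 48  bus=[BusUpgr,Flush]  L1: P0=I P1=I P2=M  mem[L1]=24
24. P1: load  L1  bus=[BusRd]  L1: P0=I P1=S P2=O  mem[L1]=24
25. P2: store L1 := 59  bus=[BusUpgr]  L1: P0=I P1=I P2=M  mem[L1]=24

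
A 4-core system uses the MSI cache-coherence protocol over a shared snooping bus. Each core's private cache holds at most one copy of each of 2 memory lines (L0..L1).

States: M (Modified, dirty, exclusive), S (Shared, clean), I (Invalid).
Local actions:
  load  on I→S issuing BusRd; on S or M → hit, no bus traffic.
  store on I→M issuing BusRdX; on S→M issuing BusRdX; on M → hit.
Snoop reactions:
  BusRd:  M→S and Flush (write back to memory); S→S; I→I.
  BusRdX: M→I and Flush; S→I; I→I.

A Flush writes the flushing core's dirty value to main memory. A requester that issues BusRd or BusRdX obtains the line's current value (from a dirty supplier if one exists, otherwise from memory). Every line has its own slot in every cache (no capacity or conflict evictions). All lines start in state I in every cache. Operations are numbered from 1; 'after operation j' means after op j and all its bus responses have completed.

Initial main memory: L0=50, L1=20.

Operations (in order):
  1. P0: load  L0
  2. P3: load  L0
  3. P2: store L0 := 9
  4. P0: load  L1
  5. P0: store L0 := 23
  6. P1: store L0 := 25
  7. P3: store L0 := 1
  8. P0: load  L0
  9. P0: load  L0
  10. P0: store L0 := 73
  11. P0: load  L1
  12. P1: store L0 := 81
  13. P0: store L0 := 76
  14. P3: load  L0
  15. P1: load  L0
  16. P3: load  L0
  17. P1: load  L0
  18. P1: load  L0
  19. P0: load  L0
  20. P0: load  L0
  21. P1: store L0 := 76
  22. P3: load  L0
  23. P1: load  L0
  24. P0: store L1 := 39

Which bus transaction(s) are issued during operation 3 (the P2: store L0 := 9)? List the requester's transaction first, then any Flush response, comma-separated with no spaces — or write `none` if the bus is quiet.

step 1: P0: load  L0  ⟶  SIII  (L0)  txn=BusRd  M[L0]=50
step 2: P3: load  L0  ⟶  SIIS  (L0)  txn=BusRd  M[L0]=50
step 3: P2: store L0 := 9  ⟶  IIMI  (L0)  txn=BusRdX  M[L0]=50
step 4: P0: load  L1  ⟶  SIII  (L1)  txn=BusRd  M[L1]=20
step 5: P0: store L0 := 23  ⟶  MIII  (L0)  txn=BusRdX+Flush  M[L0]=9
step 6: P1: store L0 := 25  ⟶  IMII  (L0)  txn=BusRdX+Flush  M[L0]=23
step 7: P3: store L0 := 1  ⟶  IIIM  (L0)  txn=BusRdX+Flush  M[L0]=25
step 8: P0: load  L0  ⟶  SIIS  (L0)  txn=BusRd+Flush  M[L0]=1
step 9: P0: load  L0  ⟶  SIIS  (L0)  txn=∅  M[L0]=1
step 10: P0: store L0 := 73  ⟶  MIII  (L0)  txn=BusRdX  M[L0]=1
step 11: P0: load  L1  ⟶  SIII  (L1)  txn=∅  M[L1]=20
step 12: P1: store L0 := 81  ⟶  IMII  (L0)  txn=BusRdX+Flush  M[L0]=73
step 13: P0: store L0 := 76  ⟶  MIII  (L0)  txn=BusRdX+Flush  M[L0]=81
step 14: P3: load  L0  ⟶  SIIS  (L0)  txn=BusRd+Flush  M[L0]=76
step 15: P1: load  L0  ⟶  SSIS  (L0)  txn=BusRd  M[L0]=76
step 16: P3: load  L0  ⟶  SSIS  (L0)  txn=∅  M[L0]=76
step 17: P1: load  L0  ⟶  SSIS  (L0)  txn=∅  M[L0]=76
step 18: P1: load  L0  ⟶  SSIS  (L0)  txn=∅  M[L0]=76
step 19: P0: load  L0  ⟶  SSIS  (L0)  txn=∅  M[L0]=76
step 20: P0: load  L0  ⟶  SSIS  (L0)  txn=∅  M[L0]=76
step 21: P1: store L0 := 76  ⟶  IMII  (L0)  txn=BusRdX  M[L0]=76
step 22: P3: load  L0  ⟶  ISIS  (L0)  txn=BusRd+Flush  M[L0]=76
step 23: P1: load  L0  ⟶  ISIS  (L0)  txn=∅  M[L0]=76
step 24: P0: store L1 := 39  ⟶  MIII  (L1)  txn=BusRdX  M[L1]=20

bus = BusRdX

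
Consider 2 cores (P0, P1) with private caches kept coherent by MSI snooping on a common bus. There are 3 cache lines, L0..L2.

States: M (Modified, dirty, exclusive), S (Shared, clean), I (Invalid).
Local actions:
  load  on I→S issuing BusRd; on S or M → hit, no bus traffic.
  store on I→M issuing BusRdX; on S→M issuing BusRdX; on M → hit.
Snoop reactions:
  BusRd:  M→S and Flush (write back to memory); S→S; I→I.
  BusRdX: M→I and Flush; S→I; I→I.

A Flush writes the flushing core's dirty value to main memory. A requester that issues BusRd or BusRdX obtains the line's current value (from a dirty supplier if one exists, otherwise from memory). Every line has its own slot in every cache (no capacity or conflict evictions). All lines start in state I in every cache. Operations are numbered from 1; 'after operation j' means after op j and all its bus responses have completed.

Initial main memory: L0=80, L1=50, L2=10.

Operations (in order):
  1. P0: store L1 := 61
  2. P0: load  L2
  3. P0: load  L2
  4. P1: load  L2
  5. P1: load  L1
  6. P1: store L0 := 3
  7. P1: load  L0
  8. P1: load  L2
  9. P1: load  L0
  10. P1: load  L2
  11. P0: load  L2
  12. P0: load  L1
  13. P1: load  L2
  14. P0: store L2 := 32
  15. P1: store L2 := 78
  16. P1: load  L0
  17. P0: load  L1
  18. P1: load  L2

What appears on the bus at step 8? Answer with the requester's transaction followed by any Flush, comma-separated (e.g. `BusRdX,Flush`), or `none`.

bus = none

step 1: P0: store L1 := 61  ⟶  MI  (L1)  txn=BusRdX  M[L1]=50
step 2: P0: load  L2  ⟶  SI  (L2)  txn=BusRd  M[L2]=10
step 3: P0: load  L2  ⟶  SI  (L2)  txn=∅  M[L2]=10
step 4: P1: load  L2  ⟶  SS  (L2)  txn=BusRd  M[L2]=10
step 5: P1: load  L1  ⟶  SS  (L1)  txn=BusRd+Flush  M[L1]=61
step 6: P1: store L0 := 3  ⟶  IM  (L0)  txn=BusRdX  M[L0]=80
step 7: P1: load  L0  ⟶  IM  (L0)  txn=∅  M[L0]=80
step 8: P1: load  L2  ⟶  SS  (L2)  txn=∅  M[L2]=10
step 9: P1: load  L0  ⟶  IM  (L0)  txn=∅  M[L0]=80
step 10: P1: load  L2  ⟶  SS  (L2)  txn=∅  M[L2]=10
step 11: P0: load  L2  ⟶  SS  (L2)  txn=∅  M[L2]=10
step 12: P0: load  L1  ⟶  SS  (L1)  txn=∅  M[L1]=61
step 13: P1: load  L2  ⟶  SS  (L2)  txn=∅  M[L2]=10
step 14: P0: store L2 := 32  ⟶  MI  (L2)  txn=BusRdX  M[L2]=10
step 15: P1: store L2 := 78  ⟶  IM  (L2)  txn=BusRdX+Flush  M[L2]=32
step 16: P1: load  L0  ⟶  IM  (L0)  txn=∅  M[L0]=80
step 17: P0: load  L1  ⟶  SS  (L1)  txn=∅  M[L1]=61
step 18: P1: load  L2  ⟶  IM  (L2)  txn=∅  M[L2]=32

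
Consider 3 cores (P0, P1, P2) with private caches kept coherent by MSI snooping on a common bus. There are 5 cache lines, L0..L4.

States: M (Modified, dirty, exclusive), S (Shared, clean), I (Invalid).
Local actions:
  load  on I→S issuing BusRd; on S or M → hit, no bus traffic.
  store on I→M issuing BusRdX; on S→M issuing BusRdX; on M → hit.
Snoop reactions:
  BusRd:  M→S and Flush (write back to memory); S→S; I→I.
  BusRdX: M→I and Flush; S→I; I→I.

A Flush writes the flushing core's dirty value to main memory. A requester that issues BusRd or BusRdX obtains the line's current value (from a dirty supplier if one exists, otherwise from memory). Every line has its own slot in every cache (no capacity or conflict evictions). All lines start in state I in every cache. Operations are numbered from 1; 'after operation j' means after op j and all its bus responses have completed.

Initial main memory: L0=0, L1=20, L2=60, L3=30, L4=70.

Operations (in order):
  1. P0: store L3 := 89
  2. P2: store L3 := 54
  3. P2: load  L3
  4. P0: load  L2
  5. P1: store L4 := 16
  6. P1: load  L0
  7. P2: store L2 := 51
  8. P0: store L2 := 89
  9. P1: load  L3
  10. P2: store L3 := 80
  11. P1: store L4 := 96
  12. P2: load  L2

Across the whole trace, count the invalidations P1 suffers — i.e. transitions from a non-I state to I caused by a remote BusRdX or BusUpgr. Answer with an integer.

1. P0: store L3 := 89  bus=[BusRdX]  L3: P0=M P1=I P2=I  mem[L3]=30
2. P2: store L3 := 54  bus=[BusRdX,Flush]  L3: P0=I P1=I P2=M  mem[L3]=89
3. P2: load  L3  bus=[-]  L3: P0=I P1=I P2=M  mem[L3]=89
4. P0: load  L2  bus=[BusRd]  L2: P0=S P1=I P2=I  mem[L2]=60
5. P1: store L4 := 16  bus=[BusRdX]  L4: P0=I P1=M P2=I  mem[L4]=70
6. P1: load  L0  bus=[BusRd]  L0: P0=I P1=S P2=I  mem[L0]=0
7. P2: store L2 := 51  bus=[BusRdX]  L2: P0=I P1=I P2=M  mem[L2]=60
8. P0: store L2 := 89  bus=[BusRdX,Flush]  L2: P0=M P1=I P2=I  mem[L2]=51
9. P1: load  L3  bus=[BusRd,Flush]  L3: P0=I P1=S P2=S  mem[L3]=54
10. P2: store L3 := 80  bus=[BusRdX]  L3: P0=I P1=I P2=M  mem[L3]=54
11. P1: store L4 := 96  bus=[-]  L4: P0=I P1=M P2=I  mem[L4]=70
12. P2: load  L2  bus=[BusRd,Flush]  L2: P0=S P1=I P2=S  mem[L2]=89

invalidations = 1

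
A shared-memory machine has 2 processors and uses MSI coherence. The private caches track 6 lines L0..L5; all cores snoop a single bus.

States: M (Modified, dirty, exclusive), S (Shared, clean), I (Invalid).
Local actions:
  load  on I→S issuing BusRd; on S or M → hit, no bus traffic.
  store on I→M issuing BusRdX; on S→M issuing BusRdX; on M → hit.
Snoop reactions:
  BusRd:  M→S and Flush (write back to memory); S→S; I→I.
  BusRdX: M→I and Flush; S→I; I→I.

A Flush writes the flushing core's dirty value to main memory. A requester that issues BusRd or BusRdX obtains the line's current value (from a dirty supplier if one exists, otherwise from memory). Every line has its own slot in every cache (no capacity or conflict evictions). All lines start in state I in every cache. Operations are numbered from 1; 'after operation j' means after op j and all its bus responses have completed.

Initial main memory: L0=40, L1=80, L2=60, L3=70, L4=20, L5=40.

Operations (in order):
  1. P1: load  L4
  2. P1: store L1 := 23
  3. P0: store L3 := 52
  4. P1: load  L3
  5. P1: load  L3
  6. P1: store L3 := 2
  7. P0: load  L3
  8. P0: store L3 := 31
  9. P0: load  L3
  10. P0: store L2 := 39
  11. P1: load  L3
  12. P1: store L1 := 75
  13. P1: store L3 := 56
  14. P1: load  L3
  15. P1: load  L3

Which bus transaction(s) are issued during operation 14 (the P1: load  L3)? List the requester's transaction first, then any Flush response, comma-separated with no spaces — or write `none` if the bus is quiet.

[1] P1: load  L4 | P0:I, P1:S(20) | bus: BusRd
[2] P1: store L1 := 23 | P0:I, P1:M(23) | bus: BusRdX
[3] P0: store L3 := 52 | P0:M(52), P1:I | bus: BusRdX
[4] P1: load  L3 | P0:S(52), P1:S(52) | bus: BusRd,Flush
[5] P1: load  L3 | P0:S(52), P1:S(52) | bus: none
[6] P1: store L3 := 2 | P0:I, P1:M(2) | bus: BusRdX
[7] P0: load  L3 | P0:S(2), P1:S(2) | bus: BusRd,Flush
[8] P0: store L3 := 31 | P0:M(31), P1:I | bus: BusRdX
[9] P0: load  L3 | P0:M(31), P1:I | bus: none
[10] P0: store L2 := 39 | P0:M(39), P1:I | bus: BusRdX
[11] P1: load  L3 | P0:S(31), P1:S(31) | bus: BusRd,Flush
[12] P1: store L1 := 75 | P0:I, P1:M(75) | bus: none
[13] P1: store L3 := 56 | P0:I, P1:M(56) | bus: BusRdX
[14] P1: load  L3 | P0:I, P1:M(56) | bus: none
[15] P1: load  L3 | P0:I, P1:M(56) | bus: none

bus = none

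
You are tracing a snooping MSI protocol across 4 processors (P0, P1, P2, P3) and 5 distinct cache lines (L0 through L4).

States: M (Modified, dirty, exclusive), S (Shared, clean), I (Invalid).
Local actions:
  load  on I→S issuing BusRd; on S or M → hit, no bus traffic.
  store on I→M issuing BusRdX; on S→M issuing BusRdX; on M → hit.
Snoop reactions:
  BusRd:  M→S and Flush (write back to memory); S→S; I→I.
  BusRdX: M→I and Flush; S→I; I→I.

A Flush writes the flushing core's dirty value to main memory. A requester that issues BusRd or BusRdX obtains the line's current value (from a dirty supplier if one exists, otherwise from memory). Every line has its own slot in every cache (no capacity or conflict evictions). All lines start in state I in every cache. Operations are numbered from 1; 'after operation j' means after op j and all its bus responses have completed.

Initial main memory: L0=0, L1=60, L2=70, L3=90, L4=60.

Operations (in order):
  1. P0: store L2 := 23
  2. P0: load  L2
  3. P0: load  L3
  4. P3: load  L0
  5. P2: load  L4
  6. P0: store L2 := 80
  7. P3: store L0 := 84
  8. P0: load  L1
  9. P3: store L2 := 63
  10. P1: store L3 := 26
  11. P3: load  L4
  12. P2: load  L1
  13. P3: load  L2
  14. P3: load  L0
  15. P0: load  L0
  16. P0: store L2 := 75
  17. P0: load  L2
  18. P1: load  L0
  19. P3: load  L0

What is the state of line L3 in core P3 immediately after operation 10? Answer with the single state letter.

state = I

[1] P0: store L2 := 23 | P0:M(23), P1:I, P2:I, P3:I | bus: BusRdX
[2] P0: load  L2 | P0:M(23), P1:I, P2:I, P3:I | bus: none
[3] P0: load  L3 | P0:S(90), P1:I, P2:I, P3:I | bus: BusRd
[4] P3: load  L0 | P0:I, P1:I, P2:I, P3:S(0) | bus: BusRd
[5] P2: load  L4 | P0:I, P1:I, P2:S(60), P3:I | bus: BusRd
[6] P0: store L2 := 80 | P0:M(80), P1:I, P2:I, P3:I | bus: none
[7] P3: store L0 := 84 | P0:I, P1:I, P2:I, P3:M(84) | bus: BusRdX
[8] P0: load  L1 | P0:S(60), P1:I, P2:I, P3:I | bus: BusRd
[9] P3: store L2 := 63 | P0:I, P1:I, P2:I, P3:M(63) | bus: BusRdX,Flush
[10] P1: store L3 := 26 | P0:I, P1:M(26), P2:I, P3:I | bus: BusRdX
[11] P3: load  L4 | P0:I, P1:I, P2:S(60), P3:S(60) | bus: BusRd
[12] P2: load  L1 | P0:S(60), P1:I, P2:S(60), P3:I | bus: BusRd
[13] P3: load  L2 | P0:I, P1:I, P2:I, P3:M(63) | bus: none
[14] P3: load  L0 | P0:I, P1:I, P2:I, P3:M(84) | bus: none
[15] P0: load  L0 | P0:S(84), P1:I, P2:I, P3:S(84) | bus: BusRd,Flush
[16] P0: store L2 := 75 | P0:M(75), P1:I, P2:I, P3:I | bus: BusRdX,Flush
[17] P0: load  L2 | P0:M(75), P1:I, P2:I, P3:I | bus: none
[18] P1: load  L0 | P0:S(84), P1:S(84), P2:I, P3:S(84) | bus: BusRd
[19] P3: load  L0 | P0:S(84), P1:S(84), P2:I, P3:S(84) | bus: none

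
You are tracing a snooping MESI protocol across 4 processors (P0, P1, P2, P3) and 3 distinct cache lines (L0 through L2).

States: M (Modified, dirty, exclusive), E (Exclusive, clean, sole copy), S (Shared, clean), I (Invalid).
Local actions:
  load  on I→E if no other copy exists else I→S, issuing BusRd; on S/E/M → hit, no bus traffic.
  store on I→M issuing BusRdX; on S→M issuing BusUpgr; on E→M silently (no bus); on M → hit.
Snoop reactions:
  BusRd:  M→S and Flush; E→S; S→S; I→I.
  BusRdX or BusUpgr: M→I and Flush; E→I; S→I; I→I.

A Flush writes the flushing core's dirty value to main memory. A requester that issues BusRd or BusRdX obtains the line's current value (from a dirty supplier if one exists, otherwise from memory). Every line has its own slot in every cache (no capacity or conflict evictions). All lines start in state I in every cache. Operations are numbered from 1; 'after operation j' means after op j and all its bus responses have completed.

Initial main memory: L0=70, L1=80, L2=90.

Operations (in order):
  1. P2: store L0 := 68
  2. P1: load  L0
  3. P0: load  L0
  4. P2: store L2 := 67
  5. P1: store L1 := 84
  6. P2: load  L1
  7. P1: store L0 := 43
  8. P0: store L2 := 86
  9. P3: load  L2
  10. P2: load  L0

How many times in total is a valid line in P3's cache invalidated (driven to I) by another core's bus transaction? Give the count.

1. P2: store L0 := 68  bus=[BusRdX]  L0: P0=I P1=I P2=M P3=I  mem[L0]=70
2. P1: load  L0  bus=[BusRd,Flush]  L0: P0=I P1=S P2=S P3=I  mem[L0]=68
3. P0: load  L0  bus=[BusRd]  L0: P0=S P1=S P2=S P3=I  mem[L0]=68
4. P2: store L2 := 67  bus=[BusRdX]  L2: P0=I P1=I P2=M P3=I  mem[L2]=90
5. P1: store L1 := 84  bus=[BusRdX]  L1: P0=I P1=M P2=I P3=I  mem[L1]=80
6. P2: load  L1  bus=[BusRd,Flush]  L1: P0=I P1=S P2=S P3=I  mem[L1]=84
7. P1: store L0 := 43  bus=[BusUpgr]  L0: P0=I P1=M P2=I P3=I  mem[L0]=68
8. P0: store L2 := 86  bus=[BusRdX,Flush]  L2: P0=M P1=I P2=I P3=I  mem[L2]=67
9. P3: load  L2  bus=[BusRd,Flush]  L2: P0=S P1=I P2=I P3=S  mem[L2]=86
10. P2: load  L0  bus=[BusRd,Flush]  L0: P0=I P1=S P2=S P3=I  mem[L0]=43

invalidations = 0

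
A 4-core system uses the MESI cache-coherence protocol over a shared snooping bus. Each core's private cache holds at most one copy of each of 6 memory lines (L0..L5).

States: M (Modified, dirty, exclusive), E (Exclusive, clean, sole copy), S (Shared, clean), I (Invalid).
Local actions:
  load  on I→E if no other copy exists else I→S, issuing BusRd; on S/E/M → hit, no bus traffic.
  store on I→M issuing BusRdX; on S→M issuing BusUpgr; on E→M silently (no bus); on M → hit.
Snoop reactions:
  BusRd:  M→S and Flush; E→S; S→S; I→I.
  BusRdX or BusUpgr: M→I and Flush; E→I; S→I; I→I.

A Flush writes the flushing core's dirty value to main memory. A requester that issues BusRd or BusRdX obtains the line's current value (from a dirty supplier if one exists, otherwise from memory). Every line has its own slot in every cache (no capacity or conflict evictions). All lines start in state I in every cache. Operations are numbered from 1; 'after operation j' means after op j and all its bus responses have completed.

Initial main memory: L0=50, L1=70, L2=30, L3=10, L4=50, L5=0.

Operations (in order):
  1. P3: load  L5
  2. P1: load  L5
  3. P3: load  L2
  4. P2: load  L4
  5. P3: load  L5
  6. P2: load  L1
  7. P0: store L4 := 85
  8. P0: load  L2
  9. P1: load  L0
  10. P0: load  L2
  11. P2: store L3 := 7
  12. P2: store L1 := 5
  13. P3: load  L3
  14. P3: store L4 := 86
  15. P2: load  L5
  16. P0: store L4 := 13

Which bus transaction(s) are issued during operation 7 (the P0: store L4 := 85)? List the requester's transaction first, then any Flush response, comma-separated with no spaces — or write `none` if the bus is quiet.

bus = BusRdX

  op1 P3: load  L5 → I/I/I/E on L5; bus BusRd; mem=0
  op2 P1: load  L5 → I/S/I/S on L5; bus BusRd; mem=0
  op3 P3: load  L2 → I/I/I/E on L2; bus BusRd; mem=30
  op4 P2: load  L4 → I/I/E/I on L4; bus BusRd; mem=50
  op5 P3: load  L5 → I/S/I/S on L5; bus (none); mem=0
  op6 P2: load  L1 → I/I/E/I on L1; bus BusRd; mem=70
  op7 P0: store L4 := 85 → M/I/I/I on L4; bus BusRdX; mem=50
  op8 P0: load  L2 → S/I/I/S on L2; bus BusRd; mem=30
  op9 P1: load  L0 → I/E/I/I on L0; bus BusRd; mem=50
  op10 P0: load  L2 → S/I/I/S on L2; bus (none); mem=30
  op11 P2: store L3 := 7 → I/I/M/I on L3; bus BusRdX; mem=10
  op12 P2: store L1 := 5 → I/I/M/I on L1; bus (none); mem=70
  op13 P3: load  L3 → I/I/S/S on L3; bus BusRd Flush; mem=7
  op14 P3: store L4 := 86 → I/I/I/M on L4; bus BusRdX Flush; mem=85
  op15 P2: load  L5 → I/S/S/S on L5; bus BusRd; mem=0
  op16 P0: store L4 := 13 → M/I/I/I on L4; bus BusRdX Flush; mem=86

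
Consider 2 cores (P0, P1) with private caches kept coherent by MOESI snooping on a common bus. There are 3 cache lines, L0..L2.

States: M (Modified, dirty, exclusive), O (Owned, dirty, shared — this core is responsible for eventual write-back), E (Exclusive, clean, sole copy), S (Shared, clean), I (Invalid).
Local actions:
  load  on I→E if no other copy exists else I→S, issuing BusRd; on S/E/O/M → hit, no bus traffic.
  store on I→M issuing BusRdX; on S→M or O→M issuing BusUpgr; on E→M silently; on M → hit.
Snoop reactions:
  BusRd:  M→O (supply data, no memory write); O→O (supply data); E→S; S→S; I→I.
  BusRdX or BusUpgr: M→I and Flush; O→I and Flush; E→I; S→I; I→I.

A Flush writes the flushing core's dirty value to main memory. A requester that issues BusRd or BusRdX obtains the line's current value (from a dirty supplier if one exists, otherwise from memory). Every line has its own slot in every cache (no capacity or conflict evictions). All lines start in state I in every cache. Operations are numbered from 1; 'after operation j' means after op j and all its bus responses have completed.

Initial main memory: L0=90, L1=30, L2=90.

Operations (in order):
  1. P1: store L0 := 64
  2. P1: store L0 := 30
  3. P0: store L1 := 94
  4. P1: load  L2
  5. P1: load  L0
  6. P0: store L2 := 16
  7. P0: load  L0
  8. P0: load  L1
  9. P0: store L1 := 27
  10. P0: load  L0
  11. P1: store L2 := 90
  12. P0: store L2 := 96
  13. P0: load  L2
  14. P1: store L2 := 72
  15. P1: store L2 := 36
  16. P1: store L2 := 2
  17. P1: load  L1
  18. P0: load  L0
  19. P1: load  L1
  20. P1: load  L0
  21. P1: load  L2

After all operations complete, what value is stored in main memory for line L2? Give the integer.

  op1 P1: store L0 := 64 → I/M on L0; bus BusRdX; mem=90
  op2 P1: store L0 := 30 → I/M on L0; bus (none); mem=90
  op3 P0: store L1 := 94 → M/I on L1; bus BusRdX; mem=30
  op4 P1: load  L2 → I/E on L2; bus BusRd; mem=90
  op5 P1: load  L0 → I/M on L0; bus (none); mem=90
  op6 P0: store L2 := 16 → M/I on L2; bus BusRdX; mem=90
  op7 P0: load  L0 → S/O on L0; bus BusRd; mem=90
  op8 P0: load  L1 → M/I on L1; bus (none); mem=30
  op9 P0: store L1 := 27 → M/I on L1; bus (none); mem=30
  op10 P0: load  L0 → S/O on L0; bus (none); mem=90
  op11 P1: store L2 := 90 → I/M on L2; bus BusRdX Flush; mem=16
  op12 P0: store L2 := 96 → M/I on L2; bus BusRdX Flush; mem=90
  op13 P0: load  L2 → M/I on L2; bus (none); mem=90
  op14 P1: store L2 := 72 → I/M on L2; bus BusRdX Flush; mem=96
  op15 P1: store L2 := 36 → I/M on L2; bus (none); mem=96
  op16 P1: store L2 := 2 → I/M on L2; bus (none); mem=96
  op17 P1: load  L1 → O/S on L1; bus BusRd; mem=30
  op18 P0: load  L0 → S/O on L0; bus (none); mem=90
  op19 P1: load  L1 → O/S on L1; bus (none); mem=30
  op20 P1: load  L0 → S/O on L0; bus (none); mem=90
  op21 P1: load  L2 → I/M on L2; bus (none); mem=96

memory[L2] = 96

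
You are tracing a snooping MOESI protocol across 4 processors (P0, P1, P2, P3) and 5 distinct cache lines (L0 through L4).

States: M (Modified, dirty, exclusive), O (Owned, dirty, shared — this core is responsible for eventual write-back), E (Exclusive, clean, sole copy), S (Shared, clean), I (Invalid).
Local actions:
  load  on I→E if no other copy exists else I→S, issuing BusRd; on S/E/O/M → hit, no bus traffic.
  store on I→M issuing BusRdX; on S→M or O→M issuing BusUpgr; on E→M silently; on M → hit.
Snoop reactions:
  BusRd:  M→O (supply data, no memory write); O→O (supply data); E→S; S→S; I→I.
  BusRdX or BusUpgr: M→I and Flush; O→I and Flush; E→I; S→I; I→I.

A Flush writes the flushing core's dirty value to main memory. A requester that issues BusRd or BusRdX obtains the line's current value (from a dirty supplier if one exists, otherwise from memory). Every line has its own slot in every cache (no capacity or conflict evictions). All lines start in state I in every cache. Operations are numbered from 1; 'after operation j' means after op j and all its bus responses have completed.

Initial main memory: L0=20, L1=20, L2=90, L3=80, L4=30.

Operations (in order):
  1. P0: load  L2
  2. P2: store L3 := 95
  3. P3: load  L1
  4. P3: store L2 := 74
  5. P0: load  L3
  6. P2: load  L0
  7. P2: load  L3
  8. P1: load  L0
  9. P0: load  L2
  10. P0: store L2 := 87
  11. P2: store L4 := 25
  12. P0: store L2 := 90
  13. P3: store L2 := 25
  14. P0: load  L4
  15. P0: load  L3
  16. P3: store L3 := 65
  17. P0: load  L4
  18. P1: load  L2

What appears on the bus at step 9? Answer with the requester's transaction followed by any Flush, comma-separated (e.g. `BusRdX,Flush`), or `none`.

1. P0: load  L2  bus=[BusRd]  L2: P0=E P1=I P2=I P3=I  mem[L2]=90
2. P2: store L3 := 95  bus=[BusRdX]  L3: P0=I P1=I P2=M P3=I  mem[L3]=80
3. P3: load  L1  bus=[BusRd]  L1: P0=I P1=I P2=I P3=E  mem[L1]=20
4. P3: store L2 := 74  bus=[BusRdX]  L2: P0=I P1=I P2=I P3=M  mem[L2]=90
5. P0: load  L3  bus=[BusRd]  L3: P0=S P1=I P2=O P3=I  mem[L3]=80
6. P2: load  L0  bus=[BusRd]  L0: P0=I P1=I P2=E P3=I  mem[L0]=20
7. P2: load  L3  bus=[-]  L3: P0=S P1=I P2=O P3=I  mem[L3]=80
8. P1: load  L0  bus=[BusRd]  L0: P0=I P1=S P2=S P3=I  mem[L0]=20
9. P0: load  L2  bus=[BusRd]  L2: P0=S P1=I P2=I P3=O  mem[L2]=90
10. P0: store L2 := 87  bus=[BusUpgr,Flush]  L2: P0=M P1=I P2=I P3=I  mem[L2]=74
11. P2: store L4 := 25  bus=[BusRdX]  L4: P0=I P1=I P2=M P3=I  mem[L4]=30
12. P0: store L2 := 90  bus=[-]  L2: P0=M P1=I P2=I P3=I  mem[L2]=74
13. P3: store L2 := 25  bus=[BusRdX,Flush]  L2: P0=I P1=I P2=I P3=M  mem[L2]=90
14. P0: load  L4  bus=[BusRd]  L4: P0=S P1=I P2=O P3=I  mem[L4]=30
15. P0: load  L3  bus=[-]  L3: P0=S P1=I P2=O P3=I  mem[L3]=80
16. P3: store L3 := 65  bus=[BusRdX,Flush]  L3: P0=I P1=I P2=I P3=M  mem[L3]=95
17. P0: load  L4  bus=[-]  L4: P0=S P1=I P2=O P3=I  mem[L4]=30
18. P1: load  L2  bus=[BusRd]  L2: P0=I P1=S P2=I P3=O  mem[L2]=90

bus = BusRd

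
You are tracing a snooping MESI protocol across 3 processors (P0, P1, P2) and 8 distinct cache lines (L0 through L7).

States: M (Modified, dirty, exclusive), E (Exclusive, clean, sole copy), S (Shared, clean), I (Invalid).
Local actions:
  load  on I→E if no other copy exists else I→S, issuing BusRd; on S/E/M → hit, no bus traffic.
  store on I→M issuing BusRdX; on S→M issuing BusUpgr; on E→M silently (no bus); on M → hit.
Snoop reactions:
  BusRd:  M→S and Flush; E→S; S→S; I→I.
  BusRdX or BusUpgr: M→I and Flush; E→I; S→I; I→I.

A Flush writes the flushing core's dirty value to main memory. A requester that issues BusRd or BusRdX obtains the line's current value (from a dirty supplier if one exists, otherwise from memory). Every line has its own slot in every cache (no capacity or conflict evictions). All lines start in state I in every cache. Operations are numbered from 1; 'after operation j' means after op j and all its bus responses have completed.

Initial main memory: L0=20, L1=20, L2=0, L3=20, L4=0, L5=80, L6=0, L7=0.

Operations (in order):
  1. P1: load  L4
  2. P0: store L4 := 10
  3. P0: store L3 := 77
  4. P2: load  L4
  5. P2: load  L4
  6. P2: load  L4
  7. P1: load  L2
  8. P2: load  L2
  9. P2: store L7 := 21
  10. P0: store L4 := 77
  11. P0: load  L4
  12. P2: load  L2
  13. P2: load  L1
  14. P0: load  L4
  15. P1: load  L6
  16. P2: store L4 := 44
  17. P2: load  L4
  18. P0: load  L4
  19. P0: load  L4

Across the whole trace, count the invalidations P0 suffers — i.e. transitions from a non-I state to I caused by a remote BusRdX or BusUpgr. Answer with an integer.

  op1 P1: load  L4 → I/E/I on L4; bus BusRd; mem=0
  op2 P0: store L4 := 10 → M/I/I on L4; bus BusRdX; mem=0
  op3 P0: store L3 := 77 → M/I/I on L3; bus BusRdX; mem=20
  op4 P2: load  L4 → S/I/S on L4; bus BusRd Flush; mem=10
  op5 P2: load  L4 → S/I/S on L4; bus (none); mem=10
  op6 P2: load  L4 → S/I/S on L4; bus (none); mem=10
  op7 P1: load  L2 → I/E/I on L2; bus BusRd; mem=0
  op8 P2: load  L2 → I/S/S on L2; bus BusRd; mem=0
  op9 P2: store L7 := 21 → I/I/M on L7; bus BusRdX; mem=0
  op10 P0: store L4 := 77 → M/I/I on L4; bus BusUpgr; mem=10
  op11 P0: load  L4 → M/I/I on L4; bus (none); mem=10
  op12 P2: load  L2 → I/S/S on L2; bus (none); mem=0
  op13 P2: load  L1 → I/I/E on L1; bus BusRd; mem=20
  op14 P0: load  L4 → M/I/I on L4; bus (none); mem=10
  op15 P1: load  L6 → I/E/I on L6; bus BusRd; mem=0
  op16 P2: store L4 := 44 → I/I/M on L4; bus BusRdX Flush; mem=77
  op17 P2: load  L4 → I/I/M on L4; bus (none); mem=77
  op18 P0: load  L4 → S/I/S on L4; bus BusRd Flush; mem=44
  op19 P0: load  L4 → S/I/S on L4; bus (none); mem=44

invalidations = 1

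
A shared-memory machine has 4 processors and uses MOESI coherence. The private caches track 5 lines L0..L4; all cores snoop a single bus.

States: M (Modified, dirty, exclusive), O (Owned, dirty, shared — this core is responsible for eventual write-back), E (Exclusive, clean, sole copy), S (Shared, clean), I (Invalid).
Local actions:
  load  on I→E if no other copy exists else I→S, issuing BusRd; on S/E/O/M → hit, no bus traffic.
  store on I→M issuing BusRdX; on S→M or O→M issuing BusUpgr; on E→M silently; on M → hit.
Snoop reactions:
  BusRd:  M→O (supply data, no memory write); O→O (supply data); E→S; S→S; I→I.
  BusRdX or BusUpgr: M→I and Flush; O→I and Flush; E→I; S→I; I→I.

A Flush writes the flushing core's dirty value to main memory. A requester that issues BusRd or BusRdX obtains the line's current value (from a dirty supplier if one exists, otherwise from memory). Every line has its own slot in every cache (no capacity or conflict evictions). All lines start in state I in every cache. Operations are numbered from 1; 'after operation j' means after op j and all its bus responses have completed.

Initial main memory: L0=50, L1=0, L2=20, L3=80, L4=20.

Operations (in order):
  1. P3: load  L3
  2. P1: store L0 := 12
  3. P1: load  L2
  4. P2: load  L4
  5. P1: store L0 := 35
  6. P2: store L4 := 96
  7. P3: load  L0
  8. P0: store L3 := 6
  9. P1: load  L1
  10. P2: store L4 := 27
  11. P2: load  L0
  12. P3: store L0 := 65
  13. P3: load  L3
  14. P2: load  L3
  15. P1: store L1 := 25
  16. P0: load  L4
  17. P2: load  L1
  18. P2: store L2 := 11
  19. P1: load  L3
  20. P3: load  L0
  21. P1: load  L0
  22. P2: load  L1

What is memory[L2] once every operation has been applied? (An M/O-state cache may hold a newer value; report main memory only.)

memory[L2] = 20

  op1 P3: load  L3 → I/I/I/E on L3; bus BusRd; mem=80
  op2 P1: store L0 := 12 → I/M/I/I on L0; bus BusRdX; mem=50
  op3 P1: load  L2 → I/E/I/I on L2; bus BusRd; mem=20
  op4 P2: load  L4 → I/I/E/I on L4; bus BusRd; mem=20
  op5 P1: store L0 := 35 → I/M/I/I on L0; bus (none); mem=50
  op6 P2: store L4 := 96 → I/I/M/I on L4; bus (none); mem=20
  op7 P3: load  L0 → I/O/I/S on L0; bus BusRd; mem=50
  op8 P0: store L3 := 6 → M/I/I/I on L3; bus BusRdX; mem=80
  op9 P1: load  L1 → I/E/I/I on L1; bus BusRd; mem=0
  op10 P2: store L4 := 27 → I/I/M/I on L4; bus (none); mem=20
  op11 P2: load  L0 → I/O/S/S on L0; bus BusRd; mem=50
  op12 P3: store L0 := 65 → I/I/I/M on L0; bus BusUpgr Flush; mem=35
  op13 P3: load  L3 → O/I/I/S on L3; bus BusRd; mem=80
  op14 P2: load  L3 → O/I/S/S on L3; bus BusRd; mem=80
  op15 P1: store L1 := 25 → I/M/I/I on L1; bus (none); mem=0
  op16 P0: load  L4 → S/I/O/I on L4; bus BusRd; mem=20
  op17 P2: load  L1 → I/O/S/I on L1; bus BusRd; mem=0
  op18 P2: store L2 := 11 → I/I/M/I on L2; bus BusRdX; mem=20
  op19 P1: load  L3 → O/S/S/S on L3; bus BusRd; mem=80
  op20 P3: load  L0 → I/I/I/M on L0; bus (none); mem=35
  op21 P1: load  L0 → I/S/I/O on L0; bus BusRd; mem=35
  op22 P2: load  L1 → I/O/S/I on L1; bus (none); mem=0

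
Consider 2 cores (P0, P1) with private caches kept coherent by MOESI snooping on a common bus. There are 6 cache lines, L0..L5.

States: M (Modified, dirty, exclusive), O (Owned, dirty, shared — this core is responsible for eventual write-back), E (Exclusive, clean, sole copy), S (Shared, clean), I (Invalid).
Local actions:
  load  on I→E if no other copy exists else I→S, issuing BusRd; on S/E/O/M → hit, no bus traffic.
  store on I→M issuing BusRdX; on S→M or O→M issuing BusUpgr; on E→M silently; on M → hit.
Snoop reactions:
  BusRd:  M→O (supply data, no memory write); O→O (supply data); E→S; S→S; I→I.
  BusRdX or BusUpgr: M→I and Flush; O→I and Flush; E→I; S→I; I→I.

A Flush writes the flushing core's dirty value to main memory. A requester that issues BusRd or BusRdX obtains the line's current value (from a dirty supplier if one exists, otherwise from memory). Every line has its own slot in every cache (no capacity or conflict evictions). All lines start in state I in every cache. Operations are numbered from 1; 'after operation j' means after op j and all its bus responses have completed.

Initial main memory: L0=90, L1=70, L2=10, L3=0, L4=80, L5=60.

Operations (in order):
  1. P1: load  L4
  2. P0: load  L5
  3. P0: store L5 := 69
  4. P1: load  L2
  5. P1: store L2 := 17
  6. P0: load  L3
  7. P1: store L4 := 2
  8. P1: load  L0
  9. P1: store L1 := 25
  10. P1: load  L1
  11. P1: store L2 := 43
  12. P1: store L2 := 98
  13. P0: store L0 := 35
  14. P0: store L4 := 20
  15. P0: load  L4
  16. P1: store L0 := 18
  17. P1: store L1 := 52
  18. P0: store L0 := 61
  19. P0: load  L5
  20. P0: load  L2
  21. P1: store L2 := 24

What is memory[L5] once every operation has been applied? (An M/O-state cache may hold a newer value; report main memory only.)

1. P1: load  L4  bus=[BusRd]  L4: P0=I P1=E  mem[L4]=80
2. P0: load  L5  bus=[BusRd]  L5: P0=E P1=I  mem[L5]=60
3. P0: store L5 := 69  bus=[-]  L5: P0=M P1=I  mem[L5]=60
4. P1: load  L2  bus=[BusRd]  L2: P0=I P1=E  mem[L2]=10
5. P1: store L2 := 17  bus=[-]  L2: P0=I P1=M  mem[L2]=10
6. P0: load  L3  bus=[BusRd]  L3: P0=E P1=I  mem[L3]=0
7. P1: store L4 := 2  bus=[-]  L4: P0=I P1=M  mem[L4]=80
8. P1: load  L0  bus=[BusRd]  L0: P0=I P1=E  mem[L0]=90
9. P1: store L1 := 25  bus=[BusRdX]  L1: P0=I P1=M  mem[L1]=70
10. P1: load  L1  bus=[-]  L1: P0=I P1=M  mem[L1]=70
11. P1: store L2 := 43  bus=[-]  L2: P0=I P1=M  mem[L2]=10
12. P1: store L2 := 98  bus=[-]  L2: P0=I P1=M  mem[L2]=10
13. P0: store L0 := 35  bus=[BusRdX]  L0: P0=M P1=I  mem[L0]=90
14. P0: store L4 := 20  bus=[BusRdX,Flush]  L4: P0=M P1=I  mem[L4]=2
15. P0: load  L4  bus=[-]  L4: P0=M P1=I  mem[L4]=2
16. P1: store L0 := 18  bus=[BusRdX,Flush]  L0: P0=I P1=M  mem[L0]=35
17. P1: store L1 := 52  bus=[-]  L1: P0=I P1=M  mem[L1]=70
18. P0: store L0 := 61  bus=[BusRdX,Flush]  L0: P0=M P1=I  mem[L0]=18
19. P0: load  L5  bus=[-]  L5: P0=M P1=I  mem[L5]=60
20. P0: load  L2  bus=[BusRd]  L2: P0=S P1=O  mem[L2]=10
21. P1: store L2 := 24  bus=[BusUpgr]  L2: P0=I P1=M  mem[L2]=10

memory[L5] = 60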